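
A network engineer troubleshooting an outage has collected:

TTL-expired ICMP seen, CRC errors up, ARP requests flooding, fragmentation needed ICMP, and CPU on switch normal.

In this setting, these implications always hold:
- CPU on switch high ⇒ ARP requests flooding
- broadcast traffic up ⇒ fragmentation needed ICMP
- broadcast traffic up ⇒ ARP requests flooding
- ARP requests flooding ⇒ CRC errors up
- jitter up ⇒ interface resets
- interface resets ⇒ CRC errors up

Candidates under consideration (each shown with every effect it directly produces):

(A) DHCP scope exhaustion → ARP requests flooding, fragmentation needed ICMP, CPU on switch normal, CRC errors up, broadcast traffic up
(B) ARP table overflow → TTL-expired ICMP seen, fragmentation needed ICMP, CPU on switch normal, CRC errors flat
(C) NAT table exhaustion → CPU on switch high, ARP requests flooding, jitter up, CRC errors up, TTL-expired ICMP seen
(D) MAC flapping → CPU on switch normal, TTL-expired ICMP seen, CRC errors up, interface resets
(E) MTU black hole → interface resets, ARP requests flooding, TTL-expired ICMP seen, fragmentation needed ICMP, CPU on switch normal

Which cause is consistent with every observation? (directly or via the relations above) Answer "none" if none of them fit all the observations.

For each candidate, compare predicted effects to what was observed:
(A) DHCP scope exhaustion — TTL-expired ICMP seen -; CRC errors up +; ARP requests flooding +; fragmentation needed ICMP +; CPU on switch normal +
(B) ARP table overflow — TTL-expired ICMP seen +; CRC errors up -; ARP requests flooding -; fragmentation needed ICMP +; CPU on switch normal +
(C) NAT table exhaustion — TTL-expired ICMP seen +; CRC errors up +; ARP requests flooding +; fragmentation needed ICMP -; CPU on switch normal -
(D) MAC flapping — TTL-expired ICMP seen +; CRC errors up +; ARP requests flooding -; fragmentation needed ICMP -; CPU on switch normal +
(E) MTU black hole — accounts for every observation (CRC errors up through ARP requests flooding → CRC errors up)
(E) alone accounts for all the evidence.

E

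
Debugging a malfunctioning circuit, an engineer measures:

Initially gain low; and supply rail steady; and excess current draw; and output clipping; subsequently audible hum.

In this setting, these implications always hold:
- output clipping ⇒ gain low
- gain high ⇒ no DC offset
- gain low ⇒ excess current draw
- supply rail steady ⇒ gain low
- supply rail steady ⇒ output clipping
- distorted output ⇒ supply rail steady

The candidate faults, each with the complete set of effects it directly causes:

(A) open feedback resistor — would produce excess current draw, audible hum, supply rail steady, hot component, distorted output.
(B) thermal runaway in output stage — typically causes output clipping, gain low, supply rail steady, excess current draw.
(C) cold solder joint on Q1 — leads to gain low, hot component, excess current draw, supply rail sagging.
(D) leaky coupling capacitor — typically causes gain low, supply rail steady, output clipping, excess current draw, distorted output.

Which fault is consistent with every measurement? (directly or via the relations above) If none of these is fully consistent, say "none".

Testing each hypothesis:
(A) open feedback resistor — accounts for every observation (gain low via supply rail steady → gain low)
(B) thermal runaway in output stage — does not account for audible hum
(C) cold solder joint on Q1 — gain low +; supply rail steady -; excess current draw +; output clipping -; audible hum -
(D) leaky coupling capacitor — gain low +; supply rail steady +; excess current draw +; output clipping +; audible hum -
(A) is the only candidate with no mismatches.

A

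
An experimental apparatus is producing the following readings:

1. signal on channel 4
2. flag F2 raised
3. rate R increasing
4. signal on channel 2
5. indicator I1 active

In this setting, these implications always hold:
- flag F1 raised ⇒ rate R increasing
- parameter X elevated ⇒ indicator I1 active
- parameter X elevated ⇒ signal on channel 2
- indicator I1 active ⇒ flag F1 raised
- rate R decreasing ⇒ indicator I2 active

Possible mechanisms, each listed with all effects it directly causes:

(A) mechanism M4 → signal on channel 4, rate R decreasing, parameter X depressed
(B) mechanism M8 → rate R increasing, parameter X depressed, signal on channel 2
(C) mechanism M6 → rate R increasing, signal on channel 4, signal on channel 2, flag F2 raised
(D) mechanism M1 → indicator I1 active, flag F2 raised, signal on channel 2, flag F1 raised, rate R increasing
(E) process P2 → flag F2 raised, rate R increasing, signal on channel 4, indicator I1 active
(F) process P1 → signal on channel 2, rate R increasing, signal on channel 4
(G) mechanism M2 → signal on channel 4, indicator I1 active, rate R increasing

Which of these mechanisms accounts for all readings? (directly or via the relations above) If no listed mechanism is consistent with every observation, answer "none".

none

Per-candidate check:
(A) mechanism M4 — signal on channel 4 yes; flag F2 raised NO; rate R increasing NO; signal on channel 2 NO; indicator I1 active NO
(B) mechanism M8 — does not account for signal on channel 4, flag F2 raised, indicator I1 active
(C) mechanism M6 — signal on channel 4 yes; flag F2 raised yes; rate R increasing yes; signal on channel 2 yes; indicator I1 active NO
(D) mechanism M1 — signal on channel 4 NO; flag F2 raised yes; rate R increasing yes; signal on channel 2 yes; indicator I1 active yes
(E) process P2 — does not account for signal on channel 2
(F) process P1 — does not account for flag F2 raised, indicator I1 active
(G) mechanism M2 — does not account for flag F2 raised, signal on channel 2
No candidate is consistent with all observations.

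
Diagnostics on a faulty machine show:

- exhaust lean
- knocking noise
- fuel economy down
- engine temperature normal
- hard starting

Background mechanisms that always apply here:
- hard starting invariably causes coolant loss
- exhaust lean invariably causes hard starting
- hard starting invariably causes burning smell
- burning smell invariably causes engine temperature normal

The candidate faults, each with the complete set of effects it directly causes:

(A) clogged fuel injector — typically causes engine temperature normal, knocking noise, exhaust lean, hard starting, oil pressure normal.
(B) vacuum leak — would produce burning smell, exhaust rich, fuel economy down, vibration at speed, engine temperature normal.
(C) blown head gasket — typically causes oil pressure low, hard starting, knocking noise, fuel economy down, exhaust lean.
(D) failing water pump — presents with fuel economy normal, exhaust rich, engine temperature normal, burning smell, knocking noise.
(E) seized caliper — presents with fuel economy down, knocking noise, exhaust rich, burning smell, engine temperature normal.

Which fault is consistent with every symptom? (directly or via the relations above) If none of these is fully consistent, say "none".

C

Checking each candidate against the observations:
(A) clogged fuel injector — does not account for fuel economy down
(B) vacuum leak — exhaust lean ✗; knocking noise ✗; fuel economy down ✓; engine temperature normal ✓; hard starting ✗
(C) blown head gasket — accounts for every observation (engine temperature normal through hard starting → burning smell → engine temperature normal)
(D) failing water pump — fails on exhaust lean, fuel economy down, hard starting (predicts exhaust rich, not exhaust lean; predicts fuel economy normal, not fuel economy down)
(E) seized caliper — exhaust lean ✗; knocking noise ✓; fuel economy down ✓; engine temperature normal ✓; hard starting ✗
Only (C) is consistent with every observation.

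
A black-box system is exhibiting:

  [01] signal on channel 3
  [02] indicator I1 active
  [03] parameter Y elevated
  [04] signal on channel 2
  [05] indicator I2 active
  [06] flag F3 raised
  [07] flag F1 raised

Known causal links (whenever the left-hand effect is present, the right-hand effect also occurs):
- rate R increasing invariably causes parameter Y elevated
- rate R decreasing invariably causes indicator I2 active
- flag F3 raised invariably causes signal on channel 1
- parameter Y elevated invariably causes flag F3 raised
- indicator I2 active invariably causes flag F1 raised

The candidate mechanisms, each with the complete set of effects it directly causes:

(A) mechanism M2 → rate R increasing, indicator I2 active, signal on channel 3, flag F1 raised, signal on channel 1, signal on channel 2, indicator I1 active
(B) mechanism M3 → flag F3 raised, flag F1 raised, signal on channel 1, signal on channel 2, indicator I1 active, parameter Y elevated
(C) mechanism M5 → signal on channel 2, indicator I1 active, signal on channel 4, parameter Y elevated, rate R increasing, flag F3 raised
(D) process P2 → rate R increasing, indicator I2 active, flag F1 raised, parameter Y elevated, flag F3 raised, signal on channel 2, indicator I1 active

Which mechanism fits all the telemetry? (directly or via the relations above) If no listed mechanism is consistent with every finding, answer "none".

A

Per-candidate check:
(A) mechanism M2 — signal on channel 3 +; indicator I1 active +; parameter Y elevated + (through rate R increasing → parameter Y elevated); signal on channel 2 +; indicator I2 active +; flag F3 raised + (through rate R increasing → parameter Y elevated → flag F3 raised); flag F1 raised +
(B) mechanism M3 — signal on channel 3 -; indicator I1 active +; parameter Y elevated +; signal on channel 2 +; indicator I2 active -; flag F3 raised +; flag F1 raised +
(C) mechanism M5 — signal on channel 3 -; indicator I1 active +; parameter Y elevated +; signal on channel 2 +; indicator I2 active -; flag F3 raised +; flag F1 raised -
(D) process P2 — signal on channel 3 -; indicator I1 active +; parameter Y elevated +; signal on channel 2 +; indicator I2 active +; flag F3 raised +; flag F1 raised +
(A) is the only candidate with no mismatches.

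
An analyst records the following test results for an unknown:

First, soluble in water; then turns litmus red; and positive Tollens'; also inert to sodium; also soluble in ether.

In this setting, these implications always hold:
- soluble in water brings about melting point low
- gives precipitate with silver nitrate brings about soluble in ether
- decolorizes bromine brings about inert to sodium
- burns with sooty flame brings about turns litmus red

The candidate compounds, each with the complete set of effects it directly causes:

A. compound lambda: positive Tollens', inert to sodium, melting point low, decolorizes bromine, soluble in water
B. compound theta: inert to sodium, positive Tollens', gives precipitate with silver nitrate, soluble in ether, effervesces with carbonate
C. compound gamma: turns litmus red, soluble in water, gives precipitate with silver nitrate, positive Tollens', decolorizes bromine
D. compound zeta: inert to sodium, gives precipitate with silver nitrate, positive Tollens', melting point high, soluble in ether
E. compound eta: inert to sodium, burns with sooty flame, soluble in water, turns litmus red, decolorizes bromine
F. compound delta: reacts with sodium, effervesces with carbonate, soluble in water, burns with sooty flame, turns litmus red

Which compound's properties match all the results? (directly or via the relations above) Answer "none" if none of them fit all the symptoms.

For each candidate, compare predicted effects to what was observed:
(A) compound lambda — does not account for turns litmus red, soluble in ether
(B) compound theta — soluble in water NO; turns litmus red NO; positive Tollens' yes; inert to sodium yes; soluble in ether yes
(C) compound gamma — accounts for every observation (inert to sodium through decolorizes bromine → inert to sodium)
(D) compound zeta — does not account for soluble in water, turns litmus red
(E) compound eta — soluble in water yes; turns litmus red yes; positive Tollens' NO; inert to sodium yes; soluble in ether NO
(F) compound delta — fails on positive Tollens', inert to sodium, soluble in ether (predicts reacts with sodium, not inert to sodium)
(C) alone accounts for all the evidence.

C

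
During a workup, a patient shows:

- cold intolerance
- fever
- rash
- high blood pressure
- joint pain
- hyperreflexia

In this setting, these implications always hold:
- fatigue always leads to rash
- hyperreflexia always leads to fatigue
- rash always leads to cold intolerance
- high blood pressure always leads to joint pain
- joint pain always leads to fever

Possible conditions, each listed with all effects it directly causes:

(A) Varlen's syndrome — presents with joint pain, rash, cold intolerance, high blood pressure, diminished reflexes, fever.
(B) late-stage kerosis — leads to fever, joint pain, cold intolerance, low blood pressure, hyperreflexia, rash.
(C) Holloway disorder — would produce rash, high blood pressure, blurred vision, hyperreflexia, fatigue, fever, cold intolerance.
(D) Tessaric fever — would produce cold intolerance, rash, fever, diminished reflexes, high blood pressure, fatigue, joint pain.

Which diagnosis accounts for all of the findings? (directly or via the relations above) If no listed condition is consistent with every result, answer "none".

C

For each candidate, compare predicted effects to what was observed:
(A) Varlen's syndrome — cold intolerance ✓; fever ✓; rash ✓; high blood pressure ✓; joint pain ✓; hyperreflexia ✗
(B) late-stage kerosis — fails on high blood pressure (predicts low blood pressure, not high blood pressure)
(C) Holloway disorder — cold intolerance ✓; fever ✓; rash ✓; high blood pressure ✓; joint pain ✓ (through high blood pressure → joint pain); hyperreflexia ✓
(D) Tessaric fever — fails on hyperreflexia (predicts diminished reflexes, not hyperreflexia)
Only (C) is consistent with every observation.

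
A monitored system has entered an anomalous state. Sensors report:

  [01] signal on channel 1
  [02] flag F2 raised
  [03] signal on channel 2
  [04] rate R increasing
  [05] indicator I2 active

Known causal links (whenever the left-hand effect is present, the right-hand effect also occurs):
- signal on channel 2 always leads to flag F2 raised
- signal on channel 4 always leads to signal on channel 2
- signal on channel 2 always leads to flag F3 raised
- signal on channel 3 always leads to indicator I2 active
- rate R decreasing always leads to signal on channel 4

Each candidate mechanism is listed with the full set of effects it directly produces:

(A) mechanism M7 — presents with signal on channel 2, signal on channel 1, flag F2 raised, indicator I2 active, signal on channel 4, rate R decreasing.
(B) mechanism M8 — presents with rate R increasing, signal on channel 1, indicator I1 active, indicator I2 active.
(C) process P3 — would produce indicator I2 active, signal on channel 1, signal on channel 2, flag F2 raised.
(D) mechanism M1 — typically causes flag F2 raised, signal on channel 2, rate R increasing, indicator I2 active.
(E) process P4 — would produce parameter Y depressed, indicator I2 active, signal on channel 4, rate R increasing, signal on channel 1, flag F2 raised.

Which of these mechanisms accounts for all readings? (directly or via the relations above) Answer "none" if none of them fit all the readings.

E

Per-candidate check:
(A) mechanism M7 — fails on rate R increasing (predicts rate R decreasing, not rate R increasing)
(B) mechanism M8 — does not account for flag F2 raised, signal on channel 2
(C) process P3 — does not account for rate R increasing
(D) mechanism M1 — does not account for signal on channel 1
(E) process P4 — signal on channel 1 ✓; flag F2 raised ✓; signal on channel 2 ✓ (by signal on channel 4 → signal on channel 2); rate R increasing ✓; indicator I2 active ✓
(E) alone accounts for all the evidence.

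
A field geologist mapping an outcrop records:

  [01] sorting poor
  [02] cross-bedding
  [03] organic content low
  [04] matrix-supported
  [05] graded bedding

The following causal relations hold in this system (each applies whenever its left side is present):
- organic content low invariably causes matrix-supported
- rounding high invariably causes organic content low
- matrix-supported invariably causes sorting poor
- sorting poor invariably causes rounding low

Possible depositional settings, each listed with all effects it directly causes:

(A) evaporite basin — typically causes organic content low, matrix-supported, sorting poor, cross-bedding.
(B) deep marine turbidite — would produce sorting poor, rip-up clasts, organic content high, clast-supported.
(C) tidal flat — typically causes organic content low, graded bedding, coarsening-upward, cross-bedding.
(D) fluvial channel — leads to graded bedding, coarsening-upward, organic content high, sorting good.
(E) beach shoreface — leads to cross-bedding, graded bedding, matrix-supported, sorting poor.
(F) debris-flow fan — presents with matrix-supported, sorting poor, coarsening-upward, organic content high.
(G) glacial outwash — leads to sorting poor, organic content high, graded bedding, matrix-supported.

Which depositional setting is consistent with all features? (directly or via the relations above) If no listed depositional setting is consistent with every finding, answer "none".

C

For each candidate, compare predicted effects to what was observed:
(A) evaporite basin — sorting poor match; cross-bedding match; organic content low match; matrix-supported match; graded bedding miss
(B) deep marine turbidite — fails on cross-bedding, organic content low, matrix-supported, graded bedding (predicts organic content high, not organic content low; predicts clast-supported, not matrix-supported)
(C) tidal flat — sorting poor match (through organic content low → matrix-supported → sorting poor); cross-bedding match; organic content low match; matrix-supported match (through organic content low → matrix-supported); graded bedding match
(D) fluvial channel — sorting poor miss; cross-bedding miss; organic content low miss; matrix-supported miss; graded bedding match
(E) beach shoreface — sorting poor match; cross-bedding match; organic content low miss; matrix-supported match; graded bedding match
(F) debris-flow fan — sorting poor match; cross-bedding miss; organic content low miss; matrix-supported match; graded bedding miss
(G) glacial outwash — sorting poor match; cross-bedding miss; organic content low miss; matrix-supported match; graded bedding match
Only (C) is consistent with every observation.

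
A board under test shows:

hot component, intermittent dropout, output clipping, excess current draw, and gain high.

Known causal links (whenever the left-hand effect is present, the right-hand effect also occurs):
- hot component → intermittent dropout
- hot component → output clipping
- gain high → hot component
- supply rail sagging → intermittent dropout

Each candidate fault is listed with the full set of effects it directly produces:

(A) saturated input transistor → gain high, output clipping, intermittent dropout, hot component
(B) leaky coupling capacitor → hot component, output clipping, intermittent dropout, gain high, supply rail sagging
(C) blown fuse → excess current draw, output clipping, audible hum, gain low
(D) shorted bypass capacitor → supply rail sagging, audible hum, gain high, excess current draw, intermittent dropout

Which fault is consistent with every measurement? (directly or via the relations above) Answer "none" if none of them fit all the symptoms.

Testing each hypothesis:
(A) saturated input transistor — does not account for excess current draw
(B) leaky coupling capacitor — hot component +; intermittent dropout +; output clipping +; excess current draw -; gain high +
(C) blown fuse — fails on hot component, intermittent dropout, gain high (predicts gain low, not gain high)
(D) shorted bypass capacitor — accounts for every observation (hot component by gain high → hot component)
Only (D) is consistent with every observation.

D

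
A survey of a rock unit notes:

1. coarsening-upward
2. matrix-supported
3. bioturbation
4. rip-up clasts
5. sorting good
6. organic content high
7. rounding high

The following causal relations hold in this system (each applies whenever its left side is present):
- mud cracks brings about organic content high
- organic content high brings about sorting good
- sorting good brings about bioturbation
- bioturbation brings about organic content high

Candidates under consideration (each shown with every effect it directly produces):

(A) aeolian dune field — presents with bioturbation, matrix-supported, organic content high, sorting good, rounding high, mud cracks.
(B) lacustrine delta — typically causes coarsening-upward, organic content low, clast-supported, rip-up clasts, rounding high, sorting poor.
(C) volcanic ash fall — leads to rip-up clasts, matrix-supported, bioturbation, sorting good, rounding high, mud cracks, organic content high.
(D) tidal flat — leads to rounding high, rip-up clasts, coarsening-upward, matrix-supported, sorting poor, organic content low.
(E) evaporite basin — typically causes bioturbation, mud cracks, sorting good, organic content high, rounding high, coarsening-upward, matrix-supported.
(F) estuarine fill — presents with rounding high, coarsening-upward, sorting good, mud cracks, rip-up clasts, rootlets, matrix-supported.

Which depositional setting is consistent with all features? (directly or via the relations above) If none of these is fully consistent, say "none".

Testing each hypothesis:
(A) aeolian dune field — coarsening-upward -; matrix-supported +; bioturbation +; rip-up clasts -; sorting good +; organic content high +; rounding high +
(B) lacustrine delta — coarsening-upward +; matrix-supported -; bioturbation -; rip-up clasts +; sorting good -; organic content high -; rounding high +
(C) volcanic ash fall — coarsening-upward -; matrix-supported +; bioturbation +; rip-up clasts +; sorting good +; organic content high +; rounding high +
(D) tidal flat — fails on bioturbation, sorting good, organic content high (predicts sorting poor, not sorting good; predicts organic content low, not organic content high)
(E) evaporite basin — does not account for rip-up clasts
(F) estuarine fill — coarsening-upward +; matrix-supported +; bioturbation + (via sorting good → bioturbation); rip-up clasts +; sorting good +; organic content high + (via mud cracks → organic content high); rounding high +
(F) is the only candidate with no mismatches.

F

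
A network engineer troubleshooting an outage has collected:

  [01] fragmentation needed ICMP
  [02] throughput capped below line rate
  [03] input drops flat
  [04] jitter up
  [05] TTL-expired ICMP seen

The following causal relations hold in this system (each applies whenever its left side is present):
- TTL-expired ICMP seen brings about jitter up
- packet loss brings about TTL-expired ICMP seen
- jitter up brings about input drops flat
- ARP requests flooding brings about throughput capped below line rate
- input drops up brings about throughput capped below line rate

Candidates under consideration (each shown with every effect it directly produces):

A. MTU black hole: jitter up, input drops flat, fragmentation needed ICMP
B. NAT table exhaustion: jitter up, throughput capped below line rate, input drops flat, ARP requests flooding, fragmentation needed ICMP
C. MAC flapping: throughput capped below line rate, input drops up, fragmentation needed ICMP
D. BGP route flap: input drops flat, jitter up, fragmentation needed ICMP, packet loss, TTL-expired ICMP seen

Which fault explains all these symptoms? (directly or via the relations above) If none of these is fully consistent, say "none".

Per-candidate check:
(A) MTU black hole — does not account for throughput capped below line rate, TTL-expired ICMP seen
(B) NAT table exhaustion — fragmentation needed ICMP ✓; throughput capped below line rate ✓; input drops flat ✓; jitter up ✓; TTL-expired ICMP seen ✗
(C) MAC flapping — fragmentation needed ICMP ✓; throughput capped below line rate ✓; input drops flat ✗; jitter up ✗; TTL-expired ICMP seen ✗
(D) BGP route flap — does not account for throughput capped below line rate
None of the listed candidates fits everything.

none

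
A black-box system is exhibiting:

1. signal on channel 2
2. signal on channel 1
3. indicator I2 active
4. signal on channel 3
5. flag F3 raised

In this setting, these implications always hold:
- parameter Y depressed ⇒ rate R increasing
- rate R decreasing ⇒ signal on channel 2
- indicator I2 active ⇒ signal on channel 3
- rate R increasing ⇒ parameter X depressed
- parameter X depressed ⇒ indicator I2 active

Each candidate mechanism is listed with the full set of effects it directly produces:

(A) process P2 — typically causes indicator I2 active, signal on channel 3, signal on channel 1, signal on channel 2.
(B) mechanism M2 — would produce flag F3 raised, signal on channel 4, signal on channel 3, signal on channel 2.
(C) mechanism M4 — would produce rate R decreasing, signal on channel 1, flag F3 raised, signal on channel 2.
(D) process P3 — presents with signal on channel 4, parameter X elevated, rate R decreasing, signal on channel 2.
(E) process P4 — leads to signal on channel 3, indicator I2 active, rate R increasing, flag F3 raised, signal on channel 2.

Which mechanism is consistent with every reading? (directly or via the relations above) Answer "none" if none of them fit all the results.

none

Testing each hypothesis:
(A) process P2 — signal on channel 2 yes; signal on channel 1 yes; indicator I2 active yes; signal on channel 3 yes; flag F3 raised NO
(B) mechanism M2 — signal on channel 2 yes; signal on channel 1 NO; indicator I2 active NO; signal on channel 3 yes; flag F3 raised yes
(C) mechanism M4 — signal on channel 2 yes; signal on channel 1 yes; indicator I2 active NO; signal on channel 3 NO; flag F3 raised yes
(D) process P3 — signal on channel 2 yes; signal on channel 1 NO; indicator I2 active NO; signal on channel 3 NO; flag F3 raised NO
(E) process P4 — signal on channel 2 yes; signal on channel 1 NO; indicator I2 active yes; signal on channel 3 yes; flag F3 raised yes
None of the listed candidates fits everything.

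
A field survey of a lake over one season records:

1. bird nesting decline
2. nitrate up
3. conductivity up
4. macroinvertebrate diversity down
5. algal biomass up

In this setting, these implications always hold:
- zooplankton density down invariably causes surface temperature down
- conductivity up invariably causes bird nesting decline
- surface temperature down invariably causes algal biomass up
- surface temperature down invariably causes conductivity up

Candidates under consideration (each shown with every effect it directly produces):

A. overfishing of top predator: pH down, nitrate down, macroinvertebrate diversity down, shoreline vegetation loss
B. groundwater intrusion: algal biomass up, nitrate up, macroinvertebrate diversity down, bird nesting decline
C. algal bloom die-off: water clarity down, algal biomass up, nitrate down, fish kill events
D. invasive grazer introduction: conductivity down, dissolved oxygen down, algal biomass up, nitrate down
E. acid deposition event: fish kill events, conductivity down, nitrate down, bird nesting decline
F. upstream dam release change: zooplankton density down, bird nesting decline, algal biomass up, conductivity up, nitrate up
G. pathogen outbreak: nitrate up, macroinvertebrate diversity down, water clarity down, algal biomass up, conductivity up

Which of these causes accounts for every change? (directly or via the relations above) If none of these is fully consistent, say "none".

Testing each hypothesis:
(A) overfishing of top predator — bird nesting decline ✗; nitrate up ✗; conductivity up ✗; macroinvertebrate diversity down ✓; algal biomass up ✗
(B) groundwater intrusion — bird nesting decline ✓; nitrate up ✓; conductivity up ✗; macroinvertebrate diversity down ✓; algal biomass up ✓
(C) algal bloom die-off — bird nesting decline ✗; nitrate up ✗; conductivity up ✗; macroinvertebrate diversity down ✗; algal biomass up ✓
(D) invasive grazer introduction — bird nesting decline ✗; nitrate up ✗; conductivity up ✗; macroinvertebrate diversity down ✗; algal biomass up ✓
(E) acid deposition event — bird nesting decline ✓; nitrate up ✗; conductivity up ✗; macroinvertebrate diversity down ✗; algal biomass up ✗
(F) upstream dam release change — bird nesting decline ✓; nitrate up ✓; conductivity up ✓; macroinvertebrate diversity down ✗; algal biomass up ✓
(G) pathogen outbreak — accounts for every observation (bird nesting decline via conductivity up → bird nesting decline)
Only (G) is consistent with every observation.

G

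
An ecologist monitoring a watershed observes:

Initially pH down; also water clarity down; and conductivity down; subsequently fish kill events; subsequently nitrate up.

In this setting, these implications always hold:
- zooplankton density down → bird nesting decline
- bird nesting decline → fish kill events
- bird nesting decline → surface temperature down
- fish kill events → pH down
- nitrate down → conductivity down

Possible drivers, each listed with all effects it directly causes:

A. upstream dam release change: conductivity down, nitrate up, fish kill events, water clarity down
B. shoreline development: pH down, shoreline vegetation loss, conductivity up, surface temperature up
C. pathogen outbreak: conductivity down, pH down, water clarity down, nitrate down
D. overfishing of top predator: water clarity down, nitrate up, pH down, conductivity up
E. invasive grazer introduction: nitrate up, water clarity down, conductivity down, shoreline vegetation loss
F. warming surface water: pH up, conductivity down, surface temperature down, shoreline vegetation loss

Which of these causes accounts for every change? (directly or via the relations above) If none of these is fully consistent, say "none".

A

Checking each candidate against the observations:
(A) upstream dam release change — pH down match (via fish kill events → pH down); water clarity down match; conductivity down match; fish kill events match; nitrate up match
(B) shoreline development — fails on water clarity down, conductivity down, fish kill events, nitrate up (predicts conductivity up, not conductivity down)
(C) pathogen outbreak — pH down match; water clarity down match; conductivity down match; fish kill events miss; nitrate up miss
(D) overfishing of top predator — fails on conductivity down, fish kill events (predicts conductivity up, not conductivity down)
(E) invasive grazer introduction — pH down miss; water clarity down match; conductivity down match; fish kill events miss; nitrate up match
(F) warming surface water — pH down miss; water clarity down miss; conductivity down match; fish kill events miss; nitrate up miss
(A) alone accounts for all the evidence.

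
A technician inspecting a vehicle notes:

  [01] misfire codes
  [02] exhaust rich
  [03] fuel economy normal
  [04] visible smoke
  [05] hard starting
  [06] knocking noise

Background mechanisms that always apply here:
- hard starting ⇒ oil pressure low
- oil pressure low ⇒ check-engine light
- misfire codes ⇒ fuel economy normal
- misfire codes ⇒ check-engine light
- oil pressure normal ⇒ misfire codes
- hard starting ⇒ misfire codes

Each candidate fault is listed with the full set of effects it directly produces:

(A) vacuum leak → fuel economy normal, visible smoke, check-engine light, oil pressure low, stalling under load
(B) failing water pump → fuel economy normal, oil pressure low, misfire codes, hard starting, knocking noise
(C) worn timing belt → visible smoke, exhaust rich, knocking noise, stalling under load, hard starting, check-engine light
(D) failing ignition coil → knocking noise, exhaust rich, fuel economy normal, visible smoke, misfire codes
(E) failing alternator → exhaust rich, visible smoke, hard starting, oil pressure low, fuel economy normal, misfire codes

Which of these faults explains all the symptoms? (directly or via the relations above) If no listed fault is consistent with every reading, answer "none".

Checking each candidate against the observations:
(A) vacuum leak — misfire codes miss; exhaust rich miss; fuel economy normal match; visible smoke match; hard starting miss; knocking noise miss
(B) failing water pump — does not account for exhaust rich, visible smoke
(C) worn timing belt — misfire codes match (by hard starting → misfire codes); exhaust rich match; fuel economy normal match (by hard starting → misfire codes → fuel economy normal); visible smoke match; hard starting match; knocking noise match
(D) failing ignition coil — does not account for hard starting
(E) failing alternator — misfire codes match; exhaust rich match; fuel economy normal match; visible smoke match; hard starting match; knocking noise miss
(C) alone accounts for all the evidence.

C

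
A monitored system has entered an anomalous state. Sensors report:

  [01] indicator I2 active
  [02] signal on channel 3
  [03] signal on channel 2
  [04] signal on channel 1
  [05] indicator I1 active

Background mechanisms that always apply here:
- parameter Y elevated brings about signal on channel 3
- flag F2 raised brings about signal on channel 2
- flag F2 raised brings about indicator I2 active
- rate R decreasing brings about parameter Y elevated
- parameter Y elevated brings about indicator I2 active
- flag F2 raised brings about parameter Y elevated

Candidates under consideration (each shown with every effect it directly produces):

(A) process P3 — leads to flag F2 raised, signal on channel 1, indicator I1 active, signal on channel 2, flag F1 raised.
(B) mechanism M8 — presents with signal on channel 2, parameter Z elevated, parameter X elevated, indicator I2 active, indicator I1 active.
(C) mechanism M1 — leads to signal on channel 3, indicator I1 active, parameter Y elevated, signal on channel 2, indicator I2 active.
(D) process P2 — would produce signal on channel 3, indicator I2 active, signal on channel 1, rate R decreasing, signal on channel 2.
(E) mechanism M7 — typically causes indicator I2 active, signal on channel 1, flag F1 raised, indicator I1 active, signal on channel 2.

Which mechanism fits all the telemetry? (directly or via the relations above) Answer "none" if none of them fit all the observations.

Testing each hypothesis:
(A) process P3 — indicator I2 active match (by flag F2 raised → indicator I2 active); signal on channel 3 match (by flag F2 raised → parameter Y elevated → signal on channel 3); signal on channel 2 match; signal on channel 1 match; indicator I1 active match
(B) mechanism M8 — indicator I2 active match; signal on channel 3 miss; signal on channel 2 match; signal on channel 1 miss; indicator I1 active match
(C) mechanism M1 — does not account for signal on channel 1
(D) process P2 — does not account for indicator I1 active
(E) mechanism M7 — indicator I2 active match; signal on channel 3 miss; signal on channel 2 match; signal on channel 1 match; indicator I1 active match
(A) alone accounts for all the evidence.

A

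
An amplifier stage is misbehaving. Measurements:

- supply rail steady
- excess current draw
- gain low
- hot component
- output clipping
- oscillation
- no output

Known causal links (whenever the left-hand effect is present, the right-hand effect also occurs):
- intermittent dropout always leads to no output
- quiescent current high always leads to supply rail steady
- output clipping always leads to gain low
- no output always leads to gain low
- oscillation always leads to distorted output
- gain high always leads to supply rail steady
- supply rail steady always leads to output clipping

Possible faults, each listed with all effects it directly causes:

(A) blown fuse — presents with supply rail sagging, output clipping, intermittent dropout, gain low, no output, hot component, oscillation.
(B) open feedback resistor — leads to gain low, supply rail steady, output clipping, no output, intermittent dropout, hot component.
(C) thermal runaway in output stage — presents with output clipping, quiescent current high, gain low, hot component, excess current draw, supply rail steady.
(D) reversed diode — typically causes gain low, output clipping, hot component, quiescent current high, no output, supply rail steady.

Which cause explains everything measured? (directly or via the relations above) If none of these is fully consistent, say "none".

For each candidate, compare predicted effects to what was observed:
(A) blown fuse — supply rail steady ✗; excess current draw ✗; gain low ✓; hot component ✓; output clipping ✓; oscillation ✓; no output ✓
(B) open feedback resistor — does not account for excess current draw, oscillation
(C) thermal runaway in output stage — does not account for oscillation, no output
(D) reversed diode — supply rail steady ✓; excess current draw ✗; gain low ✓; hot component ✓; output clipping ✓; oscillation ✗; no output ✓
Every candidate fails on at least one observation.

none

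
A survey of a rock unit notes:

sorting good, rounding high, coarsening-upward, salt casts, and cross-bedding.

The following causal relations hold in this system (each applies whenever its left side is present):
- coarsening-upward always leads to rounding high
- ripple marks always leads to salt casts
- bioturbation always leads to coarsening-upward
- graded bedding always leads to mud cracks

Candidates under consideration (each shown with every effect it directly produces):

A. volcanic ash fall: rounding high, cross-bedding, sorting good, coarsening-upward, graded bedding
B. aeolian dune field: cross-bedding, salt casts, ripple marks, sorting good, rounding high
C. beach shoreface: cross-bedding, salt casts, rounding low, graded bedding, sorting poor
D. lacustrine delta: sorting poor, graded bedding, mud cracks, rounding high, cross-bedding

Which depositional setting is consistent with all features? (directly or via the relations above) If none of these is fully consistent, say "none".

none

Per-candidate check:
(A) volcanic ash fall — does not account for salt casts
(B) aeolian dune field — does not account for coarsening-upward
(C) beach shoreface — sorting good ✗; rounding high ✗; coarsening-upward ✗; salt casts ✓; cross-bedding ✓
(D) lacustrine delta — sorting good ✗; rounding high ✓; coarsening-upward ✗; salt casts ✗; cross-bedding ✓
No candidate is consistent with all observations.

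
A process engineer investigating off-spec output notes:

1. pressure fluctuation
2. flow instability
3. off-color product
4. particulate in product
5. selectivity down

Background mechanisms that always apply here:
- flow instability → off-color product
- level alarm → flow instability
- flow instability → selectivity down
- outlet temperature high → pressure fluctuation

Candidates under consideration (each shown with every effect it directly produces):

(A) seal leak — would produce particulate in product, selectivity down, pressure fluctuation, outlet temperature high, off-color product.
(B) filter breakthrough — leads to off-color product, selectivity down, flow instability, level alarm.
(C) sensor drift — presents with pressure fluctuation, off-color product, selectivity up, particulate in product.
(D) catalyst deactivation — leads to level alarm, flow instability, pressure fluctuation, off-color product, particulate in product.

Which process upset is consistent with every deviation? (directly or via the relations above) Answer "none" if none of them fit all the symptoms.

Per-candidate check:
(A) seal leak — does not account for flow instability
(B) filter breakthrough — pressure fluctuation miss; flow instability match; off-color product match; particulate in product miss; selectivity down match
(C) sensor drift — fails on flow instability, selectivity down (predicts selectivity up, not selectivity down)
(D) catalyst deactivation — pressure fluctuation match; flow instability match; off-color product match; particulate in product match; selectivity down match (via flow instability → selectivity down)
(D) is the only candidate with no mismatches.

D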